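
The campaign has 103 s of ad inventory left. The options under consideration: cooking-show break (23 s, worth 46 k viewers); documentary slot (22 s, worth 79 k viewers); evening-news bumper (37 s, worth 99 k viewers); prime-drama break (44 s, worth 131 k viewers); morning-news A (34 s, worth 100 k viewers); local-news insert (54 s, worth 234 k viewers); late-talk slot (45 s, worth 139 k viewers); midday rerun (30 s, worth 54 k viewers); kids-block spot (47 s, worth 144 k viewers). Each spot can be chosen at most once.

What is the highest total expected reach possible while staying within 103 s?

378

By expected reach per s: local-news insert 4.33, documentary slot 3.59, late-talk slot 3.09 lead.
Taking the top-ratio spots first gives cooking-show break + documentary slot + local-news insert for 359 (99 s).
The 45 s tied up in cooking-show break and documentary slot is better spent on kids-block spot — total rises to 378 (101 s).
The closest alternative, local-news insert + late-talk slot, reaches only 373.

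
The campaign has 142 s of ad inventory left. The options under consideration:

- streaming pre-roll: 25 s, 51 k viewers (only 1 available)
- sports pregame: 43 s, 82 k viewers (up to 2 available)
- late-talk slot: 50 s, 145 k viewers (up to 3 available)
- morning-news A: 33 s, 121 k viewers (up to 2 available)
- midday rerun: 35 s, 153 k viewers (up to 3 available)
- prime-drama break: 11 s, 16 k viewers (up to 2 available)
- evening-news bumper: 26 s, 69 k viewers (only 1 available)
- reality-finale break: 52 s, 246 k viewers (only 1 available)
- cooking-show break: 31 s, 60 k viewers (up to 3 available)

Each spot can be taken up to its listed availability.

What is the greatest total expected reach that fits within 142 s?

580

Filling by ratio: 2×midday rerun + prime-drama break + reality-finale break for 568, with 9 s left unused.
Replace prime-drama break and reality-finale break with morning-news A + midday rerun: the trade gains 12 net, giving 580 at 138 s.
No other feasible combination exceeds 580.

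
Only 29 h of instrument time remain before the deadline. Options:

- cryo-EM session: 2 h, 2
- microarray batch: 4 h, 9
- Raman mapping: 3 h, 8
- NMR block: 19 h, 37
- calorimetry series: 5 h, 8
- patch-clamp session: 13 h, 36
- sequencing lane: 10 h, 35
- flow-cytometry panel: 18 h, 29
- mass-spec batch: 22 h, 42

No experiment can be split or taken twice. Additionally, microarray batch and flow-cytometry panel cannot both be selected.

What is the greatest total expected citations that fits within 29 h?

By expected citations per h: sequencing lane 3.50, patch-clamp session 2.77, Raman mapping 2.67 lead.
Greedy by ratio would take cryo-EM session + Raman mapping + patch-clamp session + sequencing lane: 28 h used, total 81.
Dropping Raman mapping frees 3 h; slotting in microarray batch (4 h) lifts the total to 82 at 29 h.
Next best is cryo-EM session + Raman mapping + patch-clamp session + sequencing lane at 81 (28 h) — short by 1.

82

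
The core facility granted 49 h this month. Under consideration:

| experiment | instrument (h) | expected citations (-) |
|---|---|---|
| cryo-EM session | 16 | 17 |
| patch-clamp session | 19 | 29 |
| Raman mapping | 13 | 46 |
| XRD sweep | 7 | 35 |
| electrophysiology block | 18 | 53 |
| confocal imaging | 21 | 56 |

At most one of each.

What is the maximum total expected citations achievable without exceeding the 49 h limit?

144

Filling by ratio: Raman mapping + XRD sweep + electrophysiology block for 134, with 11 h left unused.
The 13 h tied up in Raman mapping is better spent on confocal imaging — total rises to 144 (46 h).
Runner-up Raman mapping + XRD sweep + confocal imaging tops out at 137.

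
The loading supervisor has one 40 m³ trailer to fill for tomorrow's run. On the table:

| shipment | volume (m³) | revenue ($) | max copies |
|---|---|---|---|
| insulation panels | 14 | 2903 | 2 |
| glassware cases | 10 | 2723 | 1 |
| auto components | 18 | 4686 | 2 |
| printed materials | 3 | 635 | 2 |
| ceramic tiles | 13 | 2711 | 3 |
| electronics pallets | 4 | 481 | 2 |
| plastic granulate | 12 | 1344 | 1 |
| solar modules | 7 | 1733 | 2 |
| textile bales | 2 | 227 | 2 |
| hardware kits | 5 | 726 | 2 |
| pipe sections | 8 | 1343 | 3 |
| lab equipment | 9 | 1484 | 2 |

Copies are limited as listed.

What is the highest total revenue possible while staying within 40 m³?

10007

By revenue per m³: glassware cases 272.30, auto components 260.33, solar modules 247.57 lead.
Greedy by ratio would take glassware cases + auto components + printed materials + solar modules + textile bales: 40 m³ used, total 10004.
The 19 m³ tied up in glassware cases and solar modules and textile bales is better spent on auto components — total rises to 10007 (39 m³).
That's the maximum — no swap from here does better than 10007.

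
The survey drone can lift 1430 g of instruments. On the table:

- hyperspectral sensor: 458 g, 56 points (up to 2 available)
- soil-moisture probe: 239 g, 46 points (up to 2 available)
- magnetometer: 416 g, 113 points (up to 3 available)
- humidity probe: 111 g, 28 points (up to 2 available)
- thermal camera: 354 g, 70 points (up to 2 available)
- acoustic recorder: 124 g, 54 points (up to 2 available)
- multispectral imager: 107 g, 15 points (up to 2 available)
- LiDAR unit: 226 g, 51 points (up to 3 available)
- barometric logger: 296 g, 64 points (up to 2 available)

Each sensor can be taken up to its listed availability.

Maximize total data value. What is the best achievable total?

413

The ratio heuristic lands on 2×magnetometer + 2×humidity probe + 2×acoustic recorder + multispectral imager (405) but leaves 21 g idle.
The 218 g tied up in humidity probe and multispectral imager is better spent on LiDAR unit — total rises to 413 (1417 g).
That's the maximum — no swap from here does better than 413.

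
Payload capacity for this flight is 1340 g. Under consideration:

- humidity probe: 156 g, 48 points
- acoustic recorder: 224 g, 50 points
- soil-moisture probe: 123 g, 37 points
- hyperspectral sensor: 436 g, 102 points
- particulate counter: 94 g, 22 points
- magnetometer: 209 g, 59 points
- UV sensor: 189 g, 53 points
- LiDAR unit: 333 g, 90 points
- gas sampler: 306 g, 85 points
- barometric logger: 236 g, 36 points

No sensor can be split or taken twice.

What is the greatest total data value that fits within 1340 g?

372

Best packing: humidity probe + soil-moisture probe + magnetometer + UV sensor + LiDAR unit + gas sampler — 1316 g, 372 total.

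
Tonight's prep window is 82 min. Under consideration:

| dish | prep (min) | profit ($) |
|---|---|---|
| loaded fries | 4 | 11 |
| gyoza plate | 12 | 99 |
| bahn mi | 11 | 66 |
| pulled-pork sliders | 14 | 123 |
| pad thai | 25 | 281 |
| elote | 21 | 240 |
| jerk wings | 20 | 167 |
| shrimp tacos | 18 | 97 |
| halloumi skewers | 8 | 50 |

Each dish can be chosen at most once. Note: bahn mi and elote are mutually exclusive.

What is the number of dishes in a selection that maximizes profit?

4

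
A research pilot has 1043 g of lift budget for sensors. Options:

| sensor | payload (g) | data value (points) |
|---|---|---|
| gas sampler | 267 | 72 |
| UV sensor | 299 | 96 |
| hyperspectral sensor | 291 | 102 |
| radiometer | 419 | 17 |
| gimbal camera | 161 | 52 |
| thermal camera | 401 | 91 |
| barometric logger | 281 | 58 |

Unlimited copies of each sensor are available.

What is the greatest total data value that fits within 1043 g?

358

Best packing: 3×hyperspectral sensor + gimbal camera — 1034 g, 358 total.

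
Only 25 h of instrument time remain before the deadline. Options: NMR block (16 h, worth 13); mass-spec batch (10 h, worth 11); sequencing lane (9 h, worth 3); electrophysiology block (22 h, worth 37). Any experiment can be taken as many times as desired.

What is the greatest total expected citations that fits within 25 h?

37

Ranking by ratio (expected citations/h): electrophysiology block 1.68, mass-spec batch 1.10, NMR block 0.81.
The ratio ordering already packs tightly: electrophysiology block, 22 h, 37.
That's the maximum — no swap from here does better than 37.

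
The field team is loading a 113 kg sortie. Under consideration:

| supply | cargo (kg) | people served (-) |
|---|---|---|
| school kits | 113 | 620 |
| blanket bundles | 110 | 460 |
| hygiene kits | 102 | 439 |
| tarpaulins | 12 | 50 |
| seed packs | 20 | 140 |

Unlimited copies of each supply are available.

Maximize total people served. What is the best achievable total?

Taking tarpaulins + 5×seed packs: 112 kg used, 750 in people served.
The spare 1 kg is too small for any remaining supply, and no exchange beats 750.

750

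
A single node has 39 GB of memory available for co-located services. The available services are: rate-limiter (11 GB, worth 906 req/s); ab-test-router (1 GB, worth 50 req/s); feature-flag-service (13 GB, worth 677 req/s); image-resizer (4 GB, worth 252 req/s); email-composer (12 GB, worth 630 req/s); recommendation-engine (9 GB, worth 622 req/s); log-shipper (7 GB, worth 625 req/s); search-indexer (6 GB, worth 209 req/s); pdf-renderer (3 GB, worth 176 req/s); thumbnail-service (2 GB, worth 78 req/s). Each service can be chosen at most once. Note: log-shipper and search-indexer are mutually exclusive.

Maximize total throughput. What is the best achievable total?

By throughput per GB: log-shipper 89.29, rate-limiter 82.36, recommendation-engine 69.11, image-resizer 63.00 lead.
Taking the top-ratio services first gives rate-limiter + ab-test-router + image-resizer + recommendation-engine + log-shipper + pdf-renderer + thumbnail-service for 2709 (37 GB).
A better packing is rate-limiter + email-composer + recommendation-engine + log-shipper: 39 GB, total 2783.

2783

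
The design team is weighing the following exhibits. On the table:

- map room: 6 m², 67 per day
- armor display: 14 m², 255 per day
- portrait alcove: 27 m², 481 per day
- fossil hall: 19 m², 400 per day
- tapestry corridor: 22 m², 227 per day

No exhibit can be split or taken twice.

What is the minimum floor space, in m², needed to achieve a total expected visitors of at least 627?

33

Need the lightest bundle worth ≥ 627.
armor display + fossil hall: 655 expected visitors at 33 m².
Below 33 m² the best achievable stays under 627.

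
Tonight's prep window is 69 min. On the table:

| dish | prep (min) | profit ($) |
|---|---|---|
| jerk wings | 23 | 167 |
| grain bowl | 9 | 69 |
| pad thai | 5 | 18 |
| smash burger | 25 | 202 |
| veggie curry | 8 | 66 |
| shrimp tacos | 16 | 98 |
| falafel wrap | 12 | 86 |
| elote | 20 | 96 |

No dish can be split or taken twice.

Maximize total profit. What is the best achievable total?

The ratio heuristic lands on jerk wings + grain bowl + smash burger + veggie curry (504) but leaves 4 min idle.
Dropping veggie curry frees 8 min; slotting in falafel wrap (12 min) lifts the total to 524 at 69 min.
The closest alternative, jerk wings + smash burger + veggie curry + falafel wrap, reaches only 521.

524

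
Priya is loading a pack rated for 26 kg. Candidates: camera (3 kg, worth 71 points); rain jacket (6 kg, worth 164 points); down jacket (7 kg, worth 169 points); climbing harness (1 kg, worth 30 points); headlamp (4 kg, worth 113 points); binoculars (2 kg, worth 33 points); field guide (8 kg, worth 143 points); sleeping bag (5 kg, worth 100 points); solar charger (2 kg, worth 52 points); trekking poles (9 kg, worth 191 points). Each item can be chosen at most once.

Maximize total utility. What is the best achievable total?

Filling by ratio: camera + rain jacket + down jacket + climbing harness + headlamp + binoculars + solar charger for 632, with 1 kg left unused.
The 4 kg tied up in binoculars and solar charger is better spent on sleeping bag — total rises to 647 (26 kg).
Next best is rain jacket + down jacket + headlamp + trekking poles at 637 (26 kg) — short by 10.

647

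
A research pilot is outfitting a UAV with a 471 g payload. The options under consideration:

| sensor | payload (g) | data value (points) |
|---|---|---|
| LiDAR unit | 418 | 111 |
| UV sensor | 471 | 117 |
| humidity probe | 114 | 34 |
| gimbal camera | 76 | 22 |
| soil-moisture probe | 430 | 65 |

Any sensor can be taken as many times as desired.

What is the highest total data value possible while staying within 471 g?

136

Best packing: 4×humidity probe — 456 g, 136 total.
That's the maximum — no swap from here does better than 136.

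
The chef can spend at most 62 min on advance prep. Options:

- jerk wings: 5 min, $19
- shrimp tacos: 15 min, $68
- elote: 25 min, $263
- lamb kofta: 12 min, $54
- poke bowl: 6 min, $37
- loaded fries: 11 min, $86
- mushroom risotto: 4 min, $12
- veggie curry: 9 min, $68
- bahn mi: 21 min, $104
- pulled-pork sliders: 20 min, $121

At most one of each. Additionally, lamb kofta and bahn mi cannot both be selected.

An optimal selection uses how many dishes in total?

Best achievable profit is 507.
For example elote + poke bowl + loaded fries + pulled-pork sliders achieves it, using 62 min.
All optima have 4 dishes.

4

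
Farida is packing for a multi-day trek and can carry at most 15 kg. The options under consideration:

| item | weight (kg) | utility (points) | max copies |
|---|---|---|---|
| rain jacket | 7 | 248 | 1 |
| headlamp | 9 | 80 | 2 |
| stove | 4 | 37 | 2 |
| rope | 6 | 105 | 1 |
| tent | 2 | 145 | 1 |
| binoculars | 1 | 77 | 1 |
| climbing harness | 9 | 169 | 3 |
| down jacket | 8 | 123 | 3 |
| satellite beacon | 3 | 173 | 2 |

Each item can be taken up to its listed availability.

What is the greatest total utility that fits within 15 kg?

739

Ranking by ratio (utility/kg): binoculars 77.00, tent 72.50, satellite beacon 57.67, rain jacket 35.43.
Greedy by ratio would take rope + tent + binoculars + 2×satellite beacon: 15 kg used, total 673.
The 7 kg tied up in rope and binoculars is better spent on rain jacket — total rises to 739 (15 kg).
Nothing else within 15 kg beats 739.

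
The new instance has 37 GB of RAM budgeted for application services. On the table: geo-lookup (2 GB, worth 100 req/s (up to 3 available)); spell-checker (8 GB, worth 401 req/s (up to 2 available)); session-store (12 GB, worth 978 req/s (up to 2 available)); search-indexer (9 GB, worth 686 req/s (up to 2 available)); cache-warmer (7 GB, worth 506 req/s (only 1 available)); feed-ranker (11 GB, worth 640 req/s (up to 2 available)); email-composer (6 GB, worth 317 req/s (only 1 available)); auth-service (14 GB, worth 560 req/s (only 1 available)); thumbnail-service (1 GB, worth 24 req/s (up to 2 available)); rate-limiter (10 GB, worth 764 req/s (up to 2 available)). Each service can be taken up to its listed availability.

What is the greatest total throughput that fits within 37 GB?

2856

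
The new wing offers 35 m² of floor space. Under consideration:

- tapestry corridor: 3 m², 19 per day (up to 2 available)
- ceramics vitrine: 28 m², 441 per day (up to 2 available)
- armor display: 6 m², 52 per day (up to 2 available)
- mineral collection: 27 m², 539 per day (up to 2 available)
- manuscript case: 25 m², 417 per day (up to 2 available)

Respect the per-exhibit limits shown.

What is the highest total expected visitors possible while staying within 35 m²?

Taking armor display + mineral collection: 33 m² used, 591 in expected visitors.

591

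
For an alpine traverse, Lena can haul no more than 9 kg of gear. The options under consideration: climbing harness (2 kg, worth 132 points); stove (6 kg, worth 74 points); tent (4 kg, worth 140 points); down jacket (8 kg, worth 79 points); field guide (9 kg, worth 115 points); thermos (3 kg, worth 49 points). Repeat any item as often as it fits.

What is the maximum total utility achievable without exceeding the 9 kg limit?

Ranking by ratio (utility/kg): climbing harness 66.00, tent 35.00, thermos 16.33.
The ratio ordering already packs tightly: 4×climbing harness, 8 kg, 528.
The spare 1 kg is too small for any remaining item, and no exchange beats 528.

528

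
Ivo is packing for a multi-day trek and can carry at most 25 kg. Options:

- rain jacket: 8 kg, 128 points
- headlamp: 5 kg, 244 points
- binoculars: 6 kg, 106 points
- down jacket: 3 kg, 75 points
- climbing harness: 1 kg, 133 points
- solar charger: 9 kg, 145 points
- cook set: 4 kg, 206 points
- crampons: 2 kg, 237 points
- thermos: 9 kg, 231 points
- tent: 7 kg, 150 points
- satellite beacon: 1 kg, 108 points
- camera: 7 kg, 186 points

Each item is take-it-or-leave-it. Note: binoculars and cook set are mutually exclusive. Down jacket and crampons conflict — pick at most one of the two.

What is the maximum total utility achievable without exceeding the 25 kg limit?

Headlamp + climbing harness + cook set + crampons + thermos + satellite beacon uses 22 of the 25 kg and totals 1159.

1159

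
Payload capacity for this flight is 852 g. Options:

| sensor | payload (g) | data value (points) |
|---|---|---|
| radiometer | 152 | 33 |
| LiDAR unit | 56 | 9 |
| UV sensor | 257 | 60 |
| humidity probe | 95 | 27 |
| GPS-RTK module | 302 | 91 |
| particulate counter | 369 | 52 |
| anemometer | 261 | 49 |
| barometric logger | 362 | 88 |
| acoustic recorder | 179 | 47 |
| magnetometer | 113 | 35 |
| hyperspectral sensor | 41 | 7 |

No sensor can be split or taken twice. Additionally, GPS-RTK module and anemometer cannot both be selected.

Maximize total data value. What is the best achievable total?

233

Taking UV sensor + GPS-RTK module + acoustic recorder + magnetometer: 851 g used, 233 in data value.
Radiometer + humidity probe + GPS-RTK module + acoustic recorder + magnetometer (841 g) also reaches 233 — a tie, but nothing goes higher.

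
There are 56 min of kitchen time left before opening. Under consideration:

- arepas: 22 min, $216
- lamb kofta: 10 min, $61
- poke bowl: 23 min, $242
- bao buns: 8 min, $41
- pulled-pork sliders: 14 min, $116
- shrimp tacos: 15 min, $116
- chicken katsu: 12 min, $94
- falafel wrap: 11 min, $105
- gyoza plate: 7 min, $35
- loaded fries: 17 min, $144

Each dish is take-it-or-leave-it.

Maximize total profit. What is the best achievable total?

Density check — poke bowl 10.52, arepas 9.82, falafel wrap 9.55, loaded fries 8.47 are the best per min.
The ratio ordering already packs tightly: arepas + poke bowl + falafel wrap, 56 min, 563.
Nothing else within 56 min beats 563.

563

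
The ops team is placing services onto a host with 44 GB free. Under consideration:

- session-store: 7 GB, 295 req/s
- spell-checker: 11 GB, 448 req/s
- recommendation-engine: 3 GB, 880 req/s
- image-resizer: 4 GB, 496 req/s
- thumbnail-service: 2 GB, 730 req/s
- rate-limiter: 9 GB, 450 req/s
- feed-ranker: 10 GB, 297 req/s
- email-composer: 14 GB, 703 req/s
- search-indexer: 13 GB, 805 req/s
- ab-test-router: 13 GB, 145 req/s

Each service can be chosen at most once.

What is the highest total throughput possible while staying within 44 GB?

3909

Ranking by ratio (throughput/GB): thumbnail-service 365.00, recommendation-engine 293.33, image-resizer 124.00, search-indexer 61.92.
Session-store + recommendation-engine + image-resizer + thumbnail-service + email-composer + search-indexer uses 43 of the 44 GB and totals 3909.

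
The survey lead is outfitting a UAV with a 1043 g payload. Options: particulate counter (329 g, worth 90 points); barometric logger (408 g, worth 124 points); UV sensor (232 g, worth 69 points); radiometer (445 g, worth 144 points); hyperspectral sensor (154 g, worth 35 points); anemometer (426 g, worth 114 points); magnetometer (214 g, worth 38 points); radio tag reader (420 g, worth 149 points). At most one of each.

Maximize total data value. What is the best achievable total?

By data value per g: radio tag reader 0.35, radiometer 0.32, barometric logger 0.30, UV sensor 0.30 lead.
Radiometer + hyperspectral sensor + radio tag reader uses 1019 of the 1043 g and totals 328.
Runner-up barometric logger + magnetometer + radio tag reader tops out at 311.

328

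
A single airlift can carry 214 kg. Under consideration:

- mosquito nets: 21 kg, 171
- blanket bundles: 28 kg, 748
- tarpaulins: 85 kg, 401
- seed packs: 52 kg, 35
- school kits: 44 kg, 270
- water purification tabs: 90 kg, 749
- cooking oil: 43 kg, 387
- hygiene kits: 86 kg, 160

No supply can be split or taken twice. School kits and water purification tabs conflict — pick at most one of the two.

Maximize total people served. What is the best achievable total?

Mosquito nets + blanket bundles + water purification tabs + cooking oil uses 182 of the 214 kg and totals 2055.

2055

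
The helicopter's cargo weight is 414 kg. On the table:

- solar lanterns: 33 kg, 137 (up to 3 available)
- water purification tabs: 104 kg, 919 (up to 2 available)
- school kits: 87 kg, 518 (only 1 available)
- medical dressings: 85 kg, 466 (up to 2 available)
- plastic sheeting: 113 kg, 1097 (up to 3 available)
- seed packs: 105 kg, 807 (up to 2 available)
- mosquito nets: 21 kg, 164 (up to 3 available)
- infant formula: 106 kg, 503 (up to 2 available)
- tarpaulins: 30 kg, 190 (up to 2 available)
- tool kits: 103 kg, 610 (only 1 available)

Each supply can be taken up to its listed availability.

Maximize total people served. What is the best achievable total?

By people served per kg: plastic sheeting 9.71, water purification tabs 8.84, mosquito nets 7.81 lead.
The ratio heuristic lands on 3×plastic sheeting + 3×mosquito nets (3783) but leaves 12 kg idle.
Replace mosquito nets with tarpaulins: the trade gains 26 net, giving 3809 at 411 kg.
No other feasible combination exceeds 3809.

3809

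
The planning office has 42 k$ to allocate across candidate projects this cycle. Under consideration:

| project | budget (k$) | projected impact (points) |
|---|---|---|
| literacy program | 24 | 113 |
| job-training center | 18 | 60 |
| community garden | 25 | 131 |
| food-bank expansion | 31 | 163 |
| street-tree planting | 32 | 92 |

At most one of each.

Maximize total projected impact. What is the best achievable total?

173

A density-first pass picks food-bank expansion — 163 at 31 k$.
Replace food-bank expansion with literacy program + job-training center: the trade gains 10 net, giving 173 at 42 k$.
Nothing else within 42 k$ beats 173.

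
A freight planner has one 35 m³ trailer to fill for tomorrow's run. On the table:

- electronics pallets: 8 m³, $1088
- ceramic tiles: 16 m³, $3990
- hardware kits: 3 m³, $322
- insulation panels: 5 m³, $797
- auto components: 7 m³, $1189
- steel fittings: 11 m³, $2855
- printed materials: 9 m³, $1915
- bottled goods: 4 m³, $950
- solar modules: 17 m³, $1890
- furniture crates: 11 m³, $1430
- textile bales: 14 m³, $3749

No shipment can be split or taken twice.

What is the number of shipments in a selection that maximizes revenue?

3

Optimal total is 8689.
One optimal bundle: ceramic tiles + bottled goods + textile bales (34 m³).
All optima have 3 shipments.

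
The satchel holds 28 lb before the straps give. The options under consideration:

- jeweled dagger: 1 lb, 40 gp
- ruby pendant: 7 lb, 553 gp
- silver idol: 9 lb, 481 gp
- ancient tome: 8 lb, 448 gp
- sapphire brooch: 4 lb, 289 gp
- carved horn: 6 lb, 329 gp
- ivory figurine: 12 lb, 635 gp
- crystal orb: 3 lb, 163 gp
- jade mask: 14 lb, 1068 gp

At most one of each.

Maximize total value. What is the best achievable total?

2073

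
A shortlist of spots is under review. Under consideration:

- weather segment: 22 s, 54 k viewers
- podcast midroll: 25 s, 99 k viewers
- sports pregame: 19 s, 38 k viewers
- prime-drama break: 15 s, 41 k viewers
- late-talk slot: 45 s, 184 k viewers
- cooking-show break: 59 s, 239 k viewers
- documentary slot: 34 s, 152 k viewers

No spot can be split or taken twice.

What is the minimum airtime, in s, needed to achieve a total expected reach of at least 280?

Look for the lowest-airtime combination reaching 280.
podcast midroll + late-talk slot reaches 283 using 70 s.
Any bundle with less than 70 s falls short of 280.

70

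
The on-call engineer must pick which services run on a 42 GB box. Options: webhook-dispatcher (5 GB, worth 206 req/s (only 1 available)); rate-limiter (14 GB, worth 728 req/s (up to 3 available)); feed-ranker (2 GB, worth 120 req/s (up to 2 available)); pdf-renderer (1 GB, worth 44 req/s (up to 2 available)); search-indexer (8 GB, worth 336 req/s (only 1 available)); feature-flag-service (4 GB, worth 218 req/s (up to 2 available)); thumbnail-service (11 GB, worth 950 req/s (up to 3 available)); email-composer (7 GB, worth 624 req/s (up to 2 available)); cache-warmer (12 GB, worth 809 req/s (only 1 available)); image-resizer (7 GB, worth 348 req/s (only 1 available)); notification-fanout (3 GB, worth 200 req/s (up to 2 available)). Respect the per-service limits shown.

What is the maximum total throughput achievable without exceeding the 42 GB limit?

Density check — email-composer 89.14, thumbnail-service 86.36, cache-warmer 67.42, notification-fanout 66.67 are the best per GB.
A density-first pass picks 2×thumbnail-service + 2×email-composer + 2×notification-fanout — 3548 at 42 GB.
Replace email-composer and 2×notification-fanout with feed-ranker + thumbnail-service: the trade gains 46 net, giving 3594 at 42 GB.
That's the maximum — no swap from here does better than 3594.

3594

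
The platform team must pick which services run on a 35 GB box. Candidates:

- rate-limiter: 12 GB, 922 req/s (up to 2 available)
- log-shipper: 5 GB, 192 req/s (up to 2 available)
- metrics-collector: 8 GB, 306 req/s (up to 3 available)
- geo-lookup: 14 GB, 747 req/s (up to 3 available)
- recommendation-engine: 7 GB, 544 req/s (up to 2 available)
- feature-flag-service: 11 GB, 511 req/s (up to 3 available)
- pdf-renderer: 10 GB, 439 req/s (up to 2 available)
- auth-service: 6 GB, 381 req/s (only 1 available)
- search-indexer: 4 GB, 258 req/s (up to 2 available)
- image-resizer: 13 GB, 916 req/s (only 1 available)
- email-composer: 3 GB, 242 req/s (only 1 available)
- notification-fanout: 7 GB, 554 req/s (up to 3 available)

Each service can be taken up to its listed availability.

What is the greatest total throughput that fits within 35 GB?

2750

By throughput per GB: email-composer 80.67, notification-fanout 79.14, recommendation-engine 77.71, rate-limiter 76.83 lead.
Taking the top-ratio services first gives recommendation-engine + search-indexer + email-composer + 3×notification-fanout for 2706 (35 GB).
The 7 GB tied up in search-indexer and email-composer is better spent on recommendation-engine — total rises to 2750 (35 GB).
Every other selection either busts 35 GB or exceeds an availability limit or fails to beat 2750.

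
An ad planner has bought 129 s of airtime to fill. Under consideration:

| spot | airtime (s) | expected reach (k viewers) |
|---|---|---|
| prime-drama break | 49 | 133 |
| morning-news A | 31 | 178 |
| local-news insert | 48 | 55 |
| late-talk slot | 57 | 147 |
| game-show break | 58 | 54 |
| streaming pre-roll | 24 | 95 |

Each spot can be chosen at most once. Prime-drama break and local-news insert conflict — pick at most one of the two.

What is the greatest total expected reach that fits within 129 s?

420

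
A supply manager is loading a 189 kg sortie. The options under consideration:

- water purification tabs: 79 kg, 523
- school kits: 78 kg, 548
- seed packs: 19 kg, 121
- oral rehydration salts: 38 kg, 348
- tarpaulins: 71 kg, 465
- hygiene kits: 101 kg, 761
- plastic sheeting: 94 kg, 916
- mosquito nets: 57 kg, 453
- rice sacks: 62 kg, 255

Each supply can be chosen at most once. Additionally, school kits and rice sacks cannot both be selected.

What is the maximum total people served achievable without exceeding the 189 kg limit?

1717

Ranking by ratio (people served/kg): plastic sheeting 9.74, oral rehydration salts 9.16, mosquito nets 7.95.
The ratio ordering already packs tightly: oral rehydration salts + plastic sheeting + mosquito nets, 189 kg, 1717.
Every other selection either busts 189 kg or breaks a pairing rule or fails to beat 1717.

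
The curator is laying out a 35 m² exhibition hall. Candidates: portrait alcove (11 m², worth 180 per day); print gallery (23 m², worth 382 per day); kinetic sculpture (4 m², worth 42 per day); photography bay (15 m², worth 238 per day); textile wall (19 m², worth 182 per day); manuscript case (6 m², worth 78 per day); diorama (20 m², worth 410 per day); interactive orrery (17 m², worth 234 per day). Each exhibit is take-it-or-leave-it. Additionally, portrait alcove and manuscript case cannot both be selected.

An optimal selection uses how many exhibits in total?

Best achievable expected visitors is 648.
One optimal bundle: photography bay + diorama (35 m²).
Any selection reaching 648 contains exactly 2 exhibits.

2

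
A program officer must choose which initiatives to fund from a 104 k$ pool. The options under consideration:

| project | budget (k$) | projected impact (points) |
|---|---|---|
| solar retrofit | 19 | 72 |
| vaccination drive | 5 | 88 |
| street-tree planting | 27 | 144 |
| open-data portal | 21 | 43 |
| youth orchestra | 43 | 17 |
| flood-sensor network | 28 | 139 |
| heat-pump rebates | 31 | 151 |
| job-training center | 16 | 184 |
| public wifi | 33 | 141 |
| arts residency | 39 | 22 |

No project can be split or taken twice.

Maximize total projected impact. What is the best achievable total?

Ranking by ratio (projected impact/k$): vaccination drive 17.60, job-training center 11.50, street-tree planting 5.33.
Filling by ratio: solar retrofit + vaccination drive + street-tree planting + flood-sensor network + job-training center for 627, with 9 k$ left unused.
Replace flood-sensor network with heat-pump rebates: the trade gains 12 net, giving 639 at 98 k$.
The closest alternative, solar retrofit + vaccination drive + heat-pump rebates + job-training center + public wifi, reaches only 636.

639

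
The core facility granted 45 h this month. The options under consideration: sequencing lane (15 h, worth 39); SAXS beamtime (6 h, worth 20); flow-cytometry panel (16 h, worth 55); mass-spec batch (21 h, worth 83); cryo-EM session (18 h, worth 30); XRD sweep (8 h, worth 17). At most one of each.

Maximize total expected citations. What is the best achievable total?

Taking SAXS beamtime + flow-cytometry panel + mass-spec batch: 43 h used, 158 in expected citations.
Next best is flow-cytometry panel + mass-spec batch + XRD sweep at 155 (45 h) — short by 3.

158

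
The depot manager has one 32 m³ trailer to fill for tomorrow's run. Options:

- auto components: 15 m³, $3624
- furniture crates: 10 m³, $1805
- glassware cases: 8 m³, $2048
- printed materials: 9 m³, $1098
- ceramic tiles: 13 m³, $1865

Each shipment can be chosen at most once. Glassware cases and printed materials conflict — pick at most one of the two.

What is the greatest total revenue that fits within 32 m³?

By revenue per m³: glassware cases 256.00, auto components 241.60, furniture crates 180.50 lead.
Taking furniture crates + glassware cases + ceramic tiles: 31 m³ used, 5718 in revenue.
No other feasible combination exceeds 5718.

5718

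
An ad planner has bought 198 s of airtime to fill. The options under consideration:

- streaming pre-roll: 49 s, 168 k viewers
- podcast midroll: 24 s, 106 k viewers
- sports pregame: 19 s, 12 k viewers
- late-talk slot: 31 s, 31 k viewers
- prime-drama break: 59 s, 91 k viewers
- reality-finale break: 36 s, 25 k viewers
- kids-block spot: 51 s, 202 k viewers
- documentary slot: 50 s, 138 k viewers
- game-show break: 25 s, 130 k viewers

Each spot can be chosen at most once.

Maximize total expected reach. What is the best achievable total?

The ratio heuristic lands on streaming pre-roll + podcast midroll + late-talk slot + kids-block spot + game-show break (637) but leaves 18 s idle.
The 55 s tied up in podcast midroll and late-talk slot is better spent on sports pregame + documentary slot — total rises to 650 (194 s).
Next best is streaming pre-roll + kids-block spot + documentary slot + game-show break at 638 (175 s) — short by 12.

650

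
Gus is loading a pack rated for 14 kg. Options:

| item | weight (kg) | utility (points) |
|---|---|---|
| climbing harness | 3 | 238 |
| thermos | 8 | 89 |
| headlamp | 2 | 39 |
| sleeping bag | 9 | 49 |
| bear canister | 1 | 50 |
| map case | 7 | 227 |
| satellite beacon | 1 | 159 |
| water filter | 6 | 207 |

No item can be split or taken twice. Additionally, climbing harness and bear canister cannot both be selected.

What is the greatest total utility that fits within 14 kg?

Best packing: climbing harness + headlamp + map case + satellite beacon — 13 kg, 663 total.
Runner-up climbing harness + headlamp + satellite beacon + water filter tops out at 643.

663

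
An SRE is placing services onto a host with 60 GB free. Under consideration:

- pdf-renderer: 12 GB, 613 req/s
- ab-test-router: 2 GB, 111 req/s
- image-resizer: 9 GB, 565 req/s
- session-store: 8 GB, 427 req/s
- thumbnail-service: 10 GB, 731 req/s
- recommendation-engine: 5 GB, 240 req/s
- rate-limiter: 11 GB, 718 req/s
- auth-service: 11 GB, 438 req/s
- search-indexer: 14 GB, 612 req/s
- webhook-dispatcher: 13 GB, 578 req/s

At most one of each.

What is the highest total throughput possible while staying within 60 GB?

3445

The ratio heuristic lands on pdf-renderer + ab-test-router + image-resizer + session-store + thumbnail-service + recommendation-engine + rate-limiter (3405) but leaves 3 GB idle.
The 10 GB tied up in ab-test-router and session-store is better spent on webhook-dispatcher — total rises to 3445 (60 GB).
Every other selection either busts 60 GB or fails to beat 3445.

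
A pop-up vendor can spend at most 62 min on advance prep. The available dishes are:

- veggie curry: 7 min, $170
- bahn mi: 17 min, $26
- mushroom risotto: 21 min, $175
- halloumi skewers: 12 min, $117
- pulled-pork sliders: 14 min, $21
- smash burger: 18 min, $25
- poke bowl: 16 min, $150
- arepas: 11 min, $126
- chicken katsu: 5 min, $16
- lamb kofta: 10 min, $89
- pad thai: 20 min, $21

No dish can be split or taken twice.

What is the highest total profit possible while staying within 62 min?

677

Filling by ratio: veggie curry + halloumi skewers + poke bowl + arepas + chicken katsu + lamb kofta for 668, with 1 min left unused.
The 21 min tied up in poke bowl and chicken katsu is better spent on mushroom risotto — total rises to 677 (61 min).
Runner-up veggie curry + halloumi skewers + poke bowl + arepas + chicken katsu + lamb kofta tops out at 668.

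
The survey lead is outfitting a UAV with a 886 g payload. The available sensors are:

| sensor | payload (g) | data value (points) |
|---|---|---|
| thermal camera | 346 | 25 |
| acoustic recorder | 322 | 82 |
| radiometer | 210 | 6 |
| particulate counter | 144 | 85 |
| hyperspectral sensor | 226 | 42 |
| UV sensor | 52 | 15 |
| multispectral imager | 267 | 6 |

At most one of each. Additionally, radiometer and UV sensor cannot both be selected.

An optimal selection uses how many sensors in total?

4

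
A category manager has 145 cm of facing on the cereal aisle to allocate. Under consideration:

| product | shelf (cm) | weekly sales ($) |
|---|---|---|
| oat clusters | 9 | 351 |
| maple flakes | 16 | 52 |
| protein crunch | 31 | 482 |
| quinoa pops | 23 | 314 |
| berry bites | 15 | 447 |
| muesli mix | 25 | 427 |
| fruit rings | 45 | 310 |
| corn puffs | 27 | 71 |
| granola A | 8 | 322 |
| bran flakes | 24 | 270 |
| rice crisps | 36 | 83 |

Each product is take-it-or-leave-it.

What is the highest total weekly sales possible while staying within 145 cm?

Oat clusters + protein crunch + quinoa pops + berry bites + muesli mix + granola A + bran flakes uses 135 of the 145 cm and totals 2613.
The closest alternative, oat clusters + protein crunch + quinoa pops + berry bites + muesli mix + corn puffs + granola A, reaches only 2414.

2613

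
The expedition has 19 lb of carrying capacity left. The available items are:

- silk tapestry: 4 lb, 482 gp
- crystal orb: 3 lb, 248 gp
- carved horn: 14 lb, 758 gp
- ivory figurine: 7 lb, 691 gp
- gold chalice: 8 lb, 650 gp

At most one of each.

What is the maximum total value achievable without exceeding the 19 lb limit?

Taking the top-ratio items first gives silk tapestry + crystal orb + ivory figurine for 1421 (14 lb).
The 3 lb tied up in crystal orb is better spent on gold chalice — total rises to 1823 (19 lb).
That's the maximum — no swap from here does better than 1823.

1823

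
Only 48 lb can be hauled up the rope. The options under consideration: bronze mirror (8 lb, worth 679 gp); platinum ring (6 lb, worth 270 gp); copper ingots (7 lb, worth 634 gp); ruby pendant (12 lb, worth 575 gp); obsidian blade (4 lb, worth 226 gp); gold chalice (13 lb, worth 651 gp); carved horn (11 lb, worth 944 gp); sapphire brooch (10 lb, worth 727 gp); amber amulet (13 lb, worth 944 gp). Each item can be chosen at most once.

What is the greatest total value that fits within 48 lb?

3564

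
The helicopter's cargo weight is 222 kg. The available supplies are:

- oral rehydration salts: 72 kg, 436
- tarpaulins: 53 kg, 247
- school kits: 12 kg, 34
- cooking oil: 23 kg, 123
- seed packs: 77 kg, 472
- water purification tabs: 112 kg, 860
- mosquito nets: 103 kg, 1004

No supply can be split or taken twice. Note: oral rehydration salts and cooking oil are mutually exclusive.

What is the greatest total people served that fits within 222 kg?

1864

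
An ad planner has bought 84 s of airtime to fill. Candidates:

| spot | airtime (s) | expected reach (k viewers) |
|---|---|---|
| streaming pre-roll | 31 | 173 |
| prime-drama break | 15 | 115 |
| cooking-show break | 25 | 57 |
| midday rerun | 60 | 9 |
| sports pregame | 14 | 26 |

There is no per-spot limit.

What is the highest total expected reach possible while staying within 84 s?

575

Best packing: 5×prime-drama break — 75 s, 575 total.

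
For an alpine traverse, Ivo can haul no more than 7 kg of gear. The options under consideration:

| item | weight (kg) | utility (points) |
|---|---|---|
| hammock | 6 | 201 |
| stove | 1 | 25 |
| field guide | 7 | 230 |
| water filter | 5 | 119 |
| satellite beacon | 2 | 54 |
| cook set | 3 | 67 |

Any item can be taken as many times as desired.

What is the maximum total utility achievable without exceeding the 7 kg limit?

Greedy by ratio would take hammock + stove: 7 kg used, total 226.
Replace hammock and stove with field guide: the trade gains 4 net, giving 230 at 7 kg.
No other feasible combination exceeds 230.

230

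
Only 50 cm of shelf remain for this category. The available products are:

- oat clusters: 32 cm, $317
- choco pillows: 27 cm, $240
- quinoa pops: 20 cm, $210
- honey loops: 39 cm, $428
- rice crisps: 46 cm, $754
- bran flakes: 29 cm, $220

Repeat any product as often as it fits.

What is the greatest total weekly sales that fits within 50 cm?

754

Rice crisps uses 46 of the 50 cm and totals 754.
That's the maximum — no swap from here does better than 754.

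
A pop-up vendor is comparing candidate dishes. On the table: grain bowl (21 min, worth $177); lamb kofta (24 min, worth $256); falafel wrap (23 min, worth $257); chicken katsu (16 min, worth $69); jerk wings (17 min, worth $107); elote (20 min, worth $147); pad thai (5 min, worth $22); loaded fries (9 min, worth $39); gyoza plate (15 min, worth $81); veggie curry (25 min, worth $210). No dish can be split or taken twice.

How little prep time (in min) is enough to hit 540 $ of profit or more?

Minimise min subject to total profit ≥ 540.
Taking lamb kofta + falafel wrap + loaded fries gives 552 (≥ 540) for 56 min.
Below 56 min the best achievable stays under 540.

56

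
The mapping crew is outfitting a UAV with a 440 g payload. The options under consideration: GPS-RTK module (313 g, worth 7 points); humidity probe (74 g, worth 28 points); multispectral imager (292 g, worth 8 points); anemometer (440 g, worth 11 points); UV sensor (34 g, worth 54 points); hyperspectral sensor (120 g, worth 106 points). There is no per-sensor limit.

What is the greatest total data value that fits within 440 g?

The ratio ordering already packs tightly: 12×UV sensor, 408 g, 648.

648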